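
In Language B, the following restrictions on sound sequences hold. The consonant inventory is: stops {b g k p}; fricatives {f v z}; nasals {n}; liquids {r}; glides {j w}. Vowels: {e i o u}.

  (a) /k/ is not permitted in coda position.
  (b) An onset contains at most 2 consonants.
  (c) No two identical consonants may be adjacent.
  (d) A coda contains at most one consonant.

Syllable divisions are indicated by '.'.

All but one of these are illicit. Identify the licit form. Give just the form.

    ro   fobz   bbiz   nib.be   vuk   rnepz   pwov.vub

ro

ro — σ1 onset /r/, coda /∅/ ok → licit
fobz — violates constraint (d): syllable 1 coda /bz/ has 2 consonants (> 1) → illicit
bbiz — violates constraint (c): adjacent identical consonants /bb/ → illicit
nib.be — violates constraint (c): adjacent identical consonants /bb/ → illicit
vuk — violates constraint (a): syllable 1 coda contains /k/ → illicit
rnepz — violates constraint (d): syllable 1 coda /pz/ has 2 consonants (> 1) → illicit
pwov.vub — violates constraint (c): adjacent identical consonants /vv/ → illicit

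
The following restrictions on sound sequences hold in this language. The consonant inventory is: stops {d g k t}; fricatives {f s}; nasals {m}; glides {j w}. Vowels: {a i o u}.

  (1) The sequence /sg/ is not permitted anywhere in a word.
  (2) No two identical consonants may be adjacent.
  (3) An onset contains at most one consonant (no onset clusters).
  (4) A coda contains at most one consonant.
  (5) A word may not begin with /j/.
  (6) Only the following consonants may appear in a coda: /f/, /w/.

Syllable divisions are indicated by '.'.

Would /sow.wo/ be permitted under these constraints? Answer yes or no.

/sow.wo/ — violates constraint 2: adjacent identical consonants /ww/ → not permitted

no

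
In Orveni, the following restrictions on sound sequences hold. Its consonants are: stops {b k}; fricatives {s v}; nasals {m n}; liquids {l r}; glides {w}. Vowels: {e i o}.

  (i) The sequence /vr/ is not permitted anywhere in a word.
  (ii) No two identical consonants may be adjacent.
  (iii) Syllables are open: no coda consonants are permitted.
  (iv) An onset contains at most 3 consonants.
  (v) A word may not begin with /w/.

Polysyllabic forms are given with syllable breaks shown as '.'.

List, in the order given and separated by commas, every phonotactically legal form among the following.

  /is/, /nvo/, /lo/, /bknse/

/is/ — violates constraint (iii): syllable 1 coda /s/ has 1 consonant (> 0) → phonotactically illegal
/nvo/ — σ1 onset /nv/ (2C), coda /∅/ ok → phonotactically legal
/lo/ — σ1 onset /l/, coda /∅/ ok → phonotactically legal
/bknse/ — violates constraint (iv): syllable 1 onset /bkns/ has 4 consonants (> 3) → phonotactically illegal

/nvo/, /lo/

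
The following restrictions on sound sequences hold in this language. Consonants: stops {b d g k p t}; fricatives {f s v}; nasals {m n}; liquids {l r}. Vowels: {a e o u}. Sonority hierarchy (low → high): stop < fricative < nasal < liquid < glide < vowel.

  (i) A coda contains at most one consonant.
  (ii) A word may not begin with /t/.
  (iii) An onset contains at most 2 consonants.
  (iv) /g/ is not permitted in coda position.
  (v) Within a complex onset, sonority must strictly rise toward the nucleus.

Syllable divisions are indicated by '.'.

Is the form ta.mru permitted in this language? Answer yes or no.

no

ta.mru — violates constraint (ii): word begins with /t/ → not permitted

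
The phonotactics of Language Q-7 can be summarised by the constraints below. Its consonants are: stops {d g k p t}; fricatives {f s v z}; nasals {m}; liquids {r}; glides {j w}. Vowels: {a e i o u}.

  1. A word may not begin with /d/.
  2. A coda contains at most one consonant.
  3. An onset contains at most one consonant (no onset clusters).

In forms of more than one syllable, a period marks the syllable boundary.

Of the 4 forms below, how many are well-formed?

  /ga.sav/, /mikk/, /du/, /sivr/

1

/ga.sav/ — σ1 onset /g/, coda /∅/ ok; σ2 onset /s/, coda /v/ ok → well-formed
/mikk/ — violates constraint 2: syllable 1 coda /kk/ has 2 consonants (> 1) → ill-formed
/du/ — violates constraint 1: word begins with /d/ → ill-formed
/sivr/ — violates constraint 2: syllable 1 coda /vr/ has 2 consonants (> 1) → ill-formed
Well-formed: /ga.sav/ → 1.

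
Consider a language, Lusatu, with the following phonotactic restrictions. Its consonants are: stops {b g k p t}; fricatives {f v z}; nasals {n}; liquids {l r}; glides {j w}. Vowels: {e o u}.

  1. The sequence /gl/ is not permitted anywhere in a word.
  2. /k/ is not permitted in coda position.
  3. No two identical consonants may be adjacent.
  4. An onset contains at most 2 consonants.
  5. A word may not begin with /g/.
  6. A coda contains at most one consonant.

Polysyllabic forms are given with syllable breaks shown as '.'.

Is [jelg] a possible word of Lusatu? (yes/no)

[jelg] — violates constraint 6: syllable 1 coda /lg/ has 2 consonants (> 1) → not permitted

no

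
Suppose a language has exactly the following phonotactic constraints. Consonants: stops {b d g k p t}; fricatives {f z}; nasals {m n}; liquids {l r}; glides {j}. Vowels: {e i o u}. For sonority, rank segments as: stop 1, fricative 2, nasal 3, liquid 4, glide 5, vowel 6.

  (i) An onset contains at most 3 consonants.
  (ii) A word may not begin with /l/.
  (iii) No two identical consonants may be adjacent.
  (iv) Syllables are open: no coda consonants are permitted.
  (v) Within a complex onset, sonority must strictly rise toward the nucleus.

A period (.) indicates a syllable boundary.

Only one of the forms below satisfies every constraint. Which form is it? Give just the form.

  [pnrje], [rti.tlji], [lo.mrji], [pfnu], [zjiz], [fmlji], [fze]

[pnrje] — violates constraint (i): syllable 1 onset /pnrj/ has 4 consonants (> 3) → phonotactically illegal
[rti.tlji] — violates constraint (v): syllable 1 onset /rt/: /r/ (liquid, 4) → /t/ (stop, 1) does not rise → phonotactically illegal
[lo.mrji] — violates constraint (ii): word begins with /l/ → phonotactically illegal
[pfnu] — σ1 onset /pfn/ (1→2→3 rises), coda /∅/ ok → phonotactically legal
[zjiz] — violates constraint (iv): syllable 1 coda /z/ has 1 consonant (> 0) → phonotactically illegal
[fmlji] — violates constraint (i): syllable 1 onset /fmlj/ has 4 consonants (> 3) → phonotactically illegal
[fze] — violates constraint (v): syllable 1 onset /fz/: /f/ (fricative, 2) → /z/ (fricative, 2) does not rise → phonotactically illegal

[pfnu]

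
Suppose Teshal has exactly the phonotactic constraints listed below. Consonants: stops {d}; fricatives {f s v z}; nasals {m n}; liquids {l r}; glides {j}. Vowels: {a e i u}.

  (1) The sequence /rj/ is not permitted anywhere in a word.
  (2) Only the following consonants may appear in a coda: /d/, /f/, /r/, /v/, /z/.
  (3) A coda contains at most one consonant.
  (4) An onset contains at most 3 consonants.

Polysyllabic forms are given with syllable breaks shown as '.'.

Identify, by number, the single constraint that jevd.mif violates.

jevd.mif: syllable 1 coda /vd/ has 2 consonants (> 1).
This is a violation of constraint 3: "A coda contains at most one consonant."
The remaining constraints (1, 2, 4) are satisfied.

3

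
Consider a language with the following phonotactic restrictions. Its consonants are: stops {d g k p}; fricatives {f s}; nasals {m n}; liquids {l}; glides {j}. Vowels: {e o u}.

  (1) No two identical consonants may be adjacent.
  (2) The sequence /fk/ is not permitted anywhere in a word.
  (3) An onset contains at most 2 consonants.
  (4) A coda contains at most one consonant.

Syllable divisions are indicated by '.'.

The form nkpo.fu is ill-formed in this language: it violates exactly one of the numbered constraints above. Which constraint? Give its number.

nkpo.fu: syllable 1 onset /nkp/ has 3 consonants (> 2).
This is a violation of constraint 3: "An onset contains at most 2 consonants."
The remaining constraints (1, 2, 4) are satisfied.

3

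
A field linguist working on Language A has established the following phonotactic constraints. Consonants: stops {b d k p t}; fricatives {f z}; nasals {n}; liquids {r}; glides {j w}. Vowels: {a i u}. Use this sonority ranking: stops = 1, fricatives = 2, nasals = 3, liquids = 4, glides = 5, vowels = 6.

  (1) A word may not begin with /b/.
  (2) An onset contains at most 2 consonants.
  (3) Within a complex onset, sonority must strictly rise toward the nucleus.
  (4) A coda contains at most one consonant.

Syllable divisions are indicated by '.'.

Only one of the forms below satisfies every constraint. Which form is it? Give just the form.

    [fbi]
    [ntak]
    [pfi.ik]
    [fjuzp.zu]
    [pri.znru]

[pfi.ik]

[fbi] — violates constraint 3: syllable 1 onset /fb/: /f/ (fricative, 2) → /b/ (stop, 1) does not rise → not permitted
[ntak] — violates constraint 3: syllable 1 onset /nt/: /n/ (nasal, 3) → /t/ (stop, 1) does not rise → not permitted
[pfi.ik] — σ1 onset /pf/ (1→2 rises), coda /∅/ ok; σ2 onset /∅/, coda /k/ ok → permitted
[fjuzp.zu] — violates constraint 4: syllable 1 coda /zp/ has 2 consonants (> 1) → not permitted
[pri.znru] — violates constraint 2: syllable 2 onset /znr/ has 3 consonants (> 2) → not permitted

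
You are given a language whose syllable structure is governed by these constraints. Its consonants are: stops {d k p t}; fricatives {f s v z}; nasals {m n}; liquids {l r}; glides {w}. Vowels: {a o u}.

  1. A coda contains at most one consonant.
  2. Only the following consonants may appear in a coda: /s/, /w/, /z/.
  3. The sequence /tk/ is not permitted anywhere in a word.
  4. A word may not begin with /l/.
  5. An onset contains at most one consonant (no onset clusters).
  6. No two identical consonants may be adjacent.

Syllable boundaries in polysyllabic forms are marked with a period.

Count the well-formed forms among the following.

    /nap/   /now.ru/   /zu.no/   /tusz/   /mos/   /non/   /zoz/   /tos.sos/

4

/nap/ — violates constraint 2: syllable 1 coda contains /p/, which is not a licensed coda consonant → ill-formed
/now.ru/ — σ1 onset /n/, coda /w/ ok; σ2 onset /r/, coda /∅/ ok → well-formed
/zu.no/ — σ1 onset /z/, coda /∅/ ok; σ2 onset /n/, coda /∅/ ok → well-formed
/tusz/ — violates constraint 1: syllable 1 coda /sz/ has 2 consonants (> 1) → ill-formed
/mos/ — σ1 onset /m/, coda /s/ ok → well-formed
/non/ — violates constraint 2: syllable 1 coda contains /n/, which is not a licensed coda consonant → ill-formed
/zoz/ — σ1 onset /z/, coda /z/ ok → well-formed
/tos.sos/ — violates constraint 6: adjacent identical consonants /ss/ → ill-formed
Well-formed: /now.ru/, /zu.no/, /mos/, /zoz/ → 4.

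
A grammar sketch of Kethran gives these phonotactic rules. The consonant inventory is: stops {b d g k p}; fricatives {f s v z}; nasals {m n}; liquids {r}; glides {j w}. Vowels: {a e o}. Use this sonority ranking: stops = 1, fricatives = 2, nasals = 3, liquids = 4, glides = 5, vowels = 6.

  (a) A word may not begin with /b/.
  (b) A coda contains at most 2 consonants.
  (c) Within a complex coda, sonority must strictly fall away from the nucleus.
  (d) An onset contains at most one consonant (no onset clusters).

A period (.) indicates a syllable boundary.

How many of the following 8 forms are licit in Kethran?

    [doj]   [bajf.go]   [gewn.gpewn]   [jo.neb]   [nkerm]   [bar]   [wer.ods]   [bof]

2

[doj] — σ1 onset /d/, coda /j/ ok → licit
[bajf.go] — violates constraint (a): word begins with /b/ → illicit
[gewn.gpewn] — violates constraint (d): syllable 2 onset /gp/ has 2 consonants (> 1) → illicit
[jo.neb] — σ1 onset /j/, coda /∅/ ok; σ2 onset /n/, coda /b/ ok → licit
[nkerm] — violates constraint (d): syllable 1 onset /nk/ has 2 consonants (> 1) → illicit
[bar] — violates constraint (a): word begins with /b/ → illicit
[wer.ods] — violates constraint (c): syllable 2 coda /ds/: /d/ (stop, 1) → /s/ (fricative, 2) does not fall → illicit
[bof] — violates constraint (a): word begins with /b/ → illicit
Licit: [doj], [jo.neb] → 2.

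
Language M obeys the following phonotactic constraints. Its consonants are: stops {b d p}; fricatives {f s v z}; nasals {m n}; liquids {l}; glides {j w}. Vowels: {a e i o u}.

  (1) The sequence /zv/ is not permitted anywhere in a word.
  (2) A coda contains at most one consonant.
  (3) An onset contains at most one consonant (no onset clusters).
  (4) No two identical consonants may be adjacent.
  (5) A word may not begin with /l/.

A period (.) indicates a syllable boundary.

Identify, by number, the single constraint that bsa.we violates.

bsa.we: syllable 1 onset /bs/ has 2 consonants (> 1).
This is a violation of constraint 3: "An onset contains at most one consonant (no onset clusters)."
The remaining constraints (1, 2, 4, 5) are satisfied.

3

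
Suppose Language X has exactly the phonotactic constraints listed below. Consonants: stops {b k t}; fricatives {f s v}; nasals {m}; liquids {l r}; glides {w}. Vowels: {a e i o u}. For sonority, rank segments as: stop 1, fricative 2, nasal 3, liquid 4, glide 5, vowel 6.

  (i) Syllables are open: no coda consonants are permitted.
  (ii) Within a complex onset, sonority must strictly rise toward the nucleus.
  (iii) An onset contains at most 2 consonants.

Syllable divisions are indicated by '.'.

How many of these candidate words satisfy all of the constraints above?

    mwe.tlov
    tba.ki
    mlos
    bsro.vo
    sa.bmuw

mwe.tlov — violates constraint (i): syllable 2 coda /v/ has 1 consonant (> 0) → ill-formed
tba.ki — violates constraint (ii): syllable 1 onset /tb/: /t/ (stop, 1) → /b/ (stop, 1) does not rise → ill-formed
mlos — violates constraint (i): syllable 1 coda /s/ has 1 consonant (> 0) → ill-formed
bsro.vo — violates constraint (iii): syllable 1 onset /bsr/ has 3 consonants (> 2) → ill-formed
sa.bmuw — violates constraint (i): syllable 2 coda /w/ has 1 consonant (> 0) → ill-formed
No form is well-formed → 0.

0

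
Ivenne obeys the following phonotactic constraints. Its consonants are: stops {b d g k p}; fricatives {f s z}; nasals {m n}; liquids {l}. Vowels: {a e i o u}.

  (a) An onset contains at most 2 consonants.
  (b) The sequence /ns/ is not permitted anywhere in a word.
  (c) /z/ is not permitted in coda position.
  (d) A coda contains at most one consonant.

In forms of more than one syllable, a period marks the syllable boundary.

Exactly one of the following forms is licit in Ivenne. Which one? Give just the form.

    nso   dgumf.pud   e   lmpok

e

nso — violates constraint (b): contains banned sequence /ns/ → illicit
dgumf.pud — violates constraint (d): syllable 1 coda /mf/ has 2 consonants (> 1) → illicit
e — σ1 onset /∅/, coda /∅/ ok → licit
lmpok — violates constraint (a): syllable 1 onset /lmp/ has 3 consonants (> 2) → illicit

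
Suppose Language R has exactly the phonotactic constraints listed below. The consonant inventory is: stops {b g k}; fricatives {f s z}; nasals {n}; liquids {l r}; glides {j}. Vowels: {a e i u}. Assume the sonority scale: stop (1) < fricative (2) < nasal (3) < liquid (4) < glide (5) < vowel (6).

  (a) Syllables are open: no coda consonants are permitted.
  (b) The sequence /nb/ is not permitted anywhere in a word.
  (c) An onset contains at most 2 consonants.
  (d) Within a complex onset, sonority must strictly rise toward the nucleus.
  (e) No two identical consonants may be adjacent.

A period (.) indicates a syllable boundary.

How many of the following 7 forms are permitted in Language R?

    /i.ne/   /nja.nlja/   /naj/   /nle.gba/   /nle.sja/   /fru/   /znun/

3

/i.ne/ — σ1 onset /∅/, coda /∅/ ok; σ2 onset /n/, coda /∅/ ok → permitted
/nja.nlja/ — violates constraint (c): syllable 2 onset /nlj/ has 3 consonants (> 2) → not permitted
/naj/ — violates constraint (a): syllable 1 coda /j/ has 1 consonant (> 0) → not permitted
/nle.gba/ — violates constraint (d): syllable 2 onset /gb/: /g/ (stop, 1) → /b/ (stop, 1) does not rise → not permitted
/nle.sja/ — σ1 onset /nl/ (3→4 rises), coda /∅/ ok; σ2 onset /sj/ (2→5 rises), coda /∅/ ok → permitted
/fru/ — σ1 onset /fr/ (2→4 rises), coda /∅/ ok → permitted
/znun/ — violates constraint (a): syllable 1 coda /n/ has 1 consonant (> 0) → not permitted
Permitted: /i.ne/, /nle.sja/, /fru/ → 3.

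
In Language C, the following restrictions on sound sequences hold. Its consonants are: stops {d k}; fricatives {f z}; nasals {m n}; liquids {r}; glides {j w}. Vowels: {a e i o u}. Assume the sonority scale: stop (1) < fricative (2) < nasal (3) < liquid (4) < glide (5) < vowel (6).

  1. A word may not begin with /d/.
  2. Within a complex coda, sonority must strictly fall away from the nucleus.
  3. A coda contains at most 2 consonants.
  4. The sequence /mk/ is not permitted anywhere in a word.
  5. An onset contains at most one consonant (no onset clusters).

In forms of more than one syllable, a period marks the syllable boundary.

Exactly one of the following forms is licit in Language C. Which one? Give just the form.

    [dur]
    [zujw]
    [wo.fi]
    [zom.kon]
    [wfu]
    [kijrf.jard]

[wo.fi]

[dur] — violates constraint 1: word begins with /d/ → illicit
[zujw] — violates constraint 2: syllable 1 coda /jw/: /j/ (glide, 5) → /w/ (glide, 5) does not fall → illicit
[wo.fi] — σ1 onset /w/, coda /∅/ ok; σ2 onset /f/, coda /∅/ ok → licit
[zom.kon] — violates constraint 4: contains banned sequence /mk/ → illicit
[wfu] — violates constraint 5: syllable 1 onset /wf/ has 2 consonants (> 1) → illicit
[kijrf.jard] — violates constraint 3: syllable 1 coda /jrf/ has 3 consonants (> 2) → illicit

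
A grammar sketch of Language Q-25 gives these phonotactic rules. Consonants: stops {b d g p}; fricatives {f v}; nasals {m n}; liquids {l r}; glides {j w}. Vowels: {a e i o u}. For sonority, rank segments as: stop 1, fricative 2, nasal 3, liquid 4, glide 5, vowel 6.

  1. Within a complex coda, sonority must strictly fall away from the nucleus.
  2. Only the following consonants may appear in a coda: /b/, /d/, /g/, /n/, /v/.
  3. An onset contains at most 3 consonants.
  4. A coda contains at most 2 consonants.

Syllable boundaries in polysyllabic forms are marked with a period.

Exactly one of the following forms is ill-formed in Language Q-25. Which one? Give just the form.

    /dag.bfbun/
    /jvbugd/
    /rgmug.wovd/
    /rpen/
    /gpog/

/dag.bfbun/ — σ1 onset /d/, coda /g/ ok; σ2 onset /bfb/ (3C), coda /n/ ok → well-formed
/jvbugd/ — violates constraint 1: syllable 1 coda /gd/: /g/ (stop, 1) → /d/ (stop, 1) does not fall → ill-formed
/rgmug.wovd/ — σ1 onset /rgm/ (3C), coda /g/ ok; σ2 onset /w/, coda /vd/ (2→1 falls) ok → well-formed
/rpen/ — σ1 onset /rp/ (2C), coda /n/ ok → well-formed
/gpog/ — σ1 onset /gp/ (2C), coda /g/ ok → well-formed

/jvbugd/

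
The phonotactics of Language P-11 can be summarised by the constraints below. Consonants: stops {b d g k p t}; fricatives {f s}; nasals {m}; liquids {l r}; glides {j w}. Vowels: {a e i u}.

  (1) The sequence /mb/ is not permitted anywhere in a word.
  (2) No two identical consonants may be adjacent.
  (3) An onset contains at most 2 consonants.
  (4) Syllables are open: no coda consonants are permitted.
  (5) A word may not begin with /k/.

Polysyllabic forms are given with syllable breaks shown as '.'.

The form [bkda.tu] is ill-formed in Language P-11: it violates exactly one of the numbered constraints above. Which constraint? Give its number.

3

[bkda.tu]: syllable 1 onset /bkd/ has 3 consonants (> 2).
This is a violation of constraint 3: "An onset contains at most 2 consonants."
The remaining constraints (1, 2, 4, 5) are satisfied.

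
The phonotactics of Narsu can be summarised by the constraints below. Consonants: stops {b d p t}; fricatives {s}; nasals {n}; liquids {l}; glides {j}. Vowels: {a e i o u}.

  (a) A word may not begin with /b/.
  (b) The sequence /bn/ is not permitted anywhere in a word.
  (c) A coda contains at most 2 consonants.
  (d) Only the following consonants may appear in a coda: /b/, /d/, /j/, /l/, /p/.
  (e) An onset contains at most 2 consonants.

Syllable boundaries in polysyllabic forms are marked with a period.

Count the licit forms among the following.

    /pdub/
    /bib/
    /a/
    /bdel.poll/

2

/pdub/ — σ1 onset /pd/ (2C), coda /b/ ok → licit
/bib/ — violates constraint (a): word begins with /b/ → illicit
/a/ — σ1 onset /∅/, coda /∅/ ok → licit
/bdel.poll/ — violates constraint (a): word begins with /b/ → illicit
Licit: /pdub/, /a/ → 2.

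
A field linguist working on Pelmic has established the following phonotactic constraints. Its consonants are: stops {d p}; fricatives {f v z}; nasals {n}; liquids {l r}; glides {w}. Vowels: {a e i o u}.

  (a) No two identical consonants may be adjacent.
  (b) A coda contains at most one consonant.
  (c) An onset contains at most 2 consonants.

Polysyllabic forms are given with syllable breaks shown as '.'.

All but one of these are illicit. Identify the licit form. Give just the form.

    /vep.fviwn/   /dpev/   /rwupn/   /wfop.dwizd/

/dpev/

/vep.fviwn/ — violates constraint (b): syllable 2 coda /wn/ has 2 consonants (> 1) → illicit
/dpev/ — σ1 onset /dp/ (2C), coda /v/ ok → licit
/rwupn/ — violates constraint (b): syllable 1 coda /pn/ has 2 consonants (> 1) → illicit
/wfop.dwizd/ — violates constraint (b): syllable 2 coda /zd/ has 2 consonants (> 1) → illicit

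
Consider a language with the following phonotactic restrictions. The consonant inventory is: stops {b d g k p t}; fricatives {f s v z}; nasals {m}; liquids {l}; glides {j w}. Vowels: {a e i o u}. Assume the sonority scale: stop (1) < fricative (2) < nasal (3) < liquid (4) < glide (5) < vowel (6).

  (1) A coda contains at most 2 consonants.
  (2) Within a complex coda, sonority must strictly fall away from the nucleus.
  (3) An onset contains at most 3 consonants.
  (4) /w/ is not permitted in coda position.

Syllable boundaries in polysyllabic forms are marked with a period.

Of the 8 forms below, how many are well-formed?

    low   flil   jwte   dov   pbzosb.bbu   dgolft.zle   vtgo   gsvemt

low — violates constraint 4: syllable 1 coda contains /w/ → ill-formed
flil — σ1 onset /fl/ (2C), coda /l/ ok → well-formed
jwte — σ1 onset /jwt/ (3C), coda /∅/ ok → well-formed
dov — σ1 onset /d/, coda /v/ ok → well-formed
pbzosb.bbu — σ1 onset /pbz/ (3C), coda /sb/ (2→1 falls) ok; σ2 onset /bb/ (2C), coda /∅/ ok → well-formed
dgolft.zle — violates constraint 1: syllable 1 coda /lft/ has 3 consonants (> 2) → ill-formed
vtgo — σ1 onset /vtg/ (3C), coda /∅/ ok → well-formed
gsvemt — σ1 onset /gsv/ (3C), coda /mt/ (3→1 falls) ok → well-formed
Well-formed: flil, jwte, dov, pbzosb.bbu, vtgo, gsvemt → 6.

6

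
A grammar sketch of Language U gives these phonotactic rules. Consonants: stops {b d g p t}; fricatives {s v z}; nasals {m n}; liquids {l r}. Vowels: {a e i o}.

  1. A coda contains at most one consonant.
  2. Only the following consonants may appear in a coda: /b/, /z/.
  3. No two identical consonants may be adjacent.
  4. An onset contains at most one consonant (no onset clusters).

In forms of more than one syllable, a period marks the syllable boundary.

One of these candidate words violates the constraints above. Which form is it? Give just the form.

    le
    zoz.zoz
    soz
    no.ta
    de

zoz.zoz

le — σ1 onset /l/, coda /∅/ ok → licit
zoz.zoz — violates constraint 3: adjacent identical consonants /zz/ → illicit
soz — σ1 onset /s/, coda /z/ ok → licit
no.ta — σ1 onset /n/, coda /∅/ ok; σ2 onset /t/, coda /∅/ ok → licit
de — σ1 onset /d/, coda /∅/ ok → licit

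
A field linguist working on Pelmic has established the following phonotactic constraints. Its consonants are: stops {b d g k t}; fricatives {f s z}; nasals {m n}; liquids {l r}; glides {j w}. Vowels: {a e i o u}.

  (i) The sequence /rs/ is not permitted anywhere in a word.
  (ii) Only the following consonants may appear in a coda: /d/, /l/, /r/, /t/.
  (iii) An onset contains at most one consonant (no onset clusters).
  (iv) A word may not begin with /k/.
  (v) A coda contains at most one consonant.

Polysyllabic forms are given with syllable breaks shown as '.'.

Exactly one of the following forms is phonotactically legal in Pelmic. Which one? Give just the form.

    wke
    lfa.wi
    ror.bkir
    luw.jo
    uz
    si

si

wke — violates constraint (iii): syllable 1 onset /wk/ has 2 consonants (> 1) → phonotactically illegal
lfa.wi — violates constraint (iii): syllable 1 onset /lf/ has 2 consonants (> 1) → phonotactically illegal
ror.bkir — violates constraint (iii): syllable 2 onset /bk/ has 2 consonants (> 1) → phonotactically illegal
luw.jo — violates constraint (ii): syllable 1 coda contains /w/, which is not a licensed coda consonant → phonotactically illegal
uz — violates constraint (ii): syllable 1 coda contains /z/, which is not a licensed coda consonant → phonotactically illegal
si — σ1 onset /s/, coda /∅/ ok → phonotactically legal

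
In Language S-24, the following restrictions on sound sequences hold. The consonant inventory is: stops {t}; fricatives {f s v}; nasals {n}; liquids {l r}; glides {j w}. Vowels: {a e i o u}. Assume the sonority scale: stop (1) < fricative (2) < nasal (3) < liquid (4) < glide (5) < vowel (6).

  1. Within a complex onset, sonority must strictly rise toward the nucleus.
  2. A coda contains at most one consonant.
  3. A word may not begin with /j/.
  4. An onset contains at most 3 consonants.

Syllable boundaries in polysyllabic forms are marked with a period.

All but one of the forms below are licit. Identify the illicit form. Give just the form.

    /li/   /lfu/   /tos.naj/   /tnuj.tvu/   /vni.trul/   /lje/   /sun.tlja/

/li/ — σ1 onset /l/, coda /∅/ ok → licit
/lfu/ — violates constraint 1: syllable 1 onset /lf/: /l/ (liquid, 4) → /f/ (fricative, 2) does not rise → illicit
/tos.naj/ — σ1 onset /t/, coda /s/ ok; σ2 onset /n/, coda /j/ ok → licit
/tnuj.tvu/ — σ1 onset /tn/ (1→3 rises), coda /j/ ok; σ2 onset /tv/ (1→2 rises), coda /∅/ ok → licit
/vni.trul/ — σ1 onset /vn/ (2→3 rises), coda /∅/ ok; σ2 onset /tr/ (1→4 rises), coda /l/ ok → licit
/lje/ — σ1 onset /lj/ (4→5 rises), coda /∅/ ok → licit
/sun.tlja/ — σ1 onset /s/, coda /n/ ok; σ2 onset /tlj/ (1→4→5 rises), coda /∅/ ok → licit

/lfu/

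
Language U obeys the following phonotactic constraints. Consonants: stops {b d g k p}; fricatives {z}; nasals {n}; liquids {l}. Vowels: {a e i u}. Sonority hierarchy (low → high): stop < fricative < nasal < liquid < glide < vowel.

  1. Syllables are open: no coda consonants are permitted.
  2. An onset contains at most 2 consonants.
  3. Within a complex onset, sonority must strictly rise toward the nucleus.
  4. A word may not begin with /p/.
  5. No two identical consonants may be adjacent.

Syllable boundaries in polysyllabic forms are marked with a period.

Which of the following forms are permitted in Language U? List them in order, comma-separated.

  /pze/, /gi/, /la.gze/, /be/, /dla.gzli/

/pze/ — violates constraint 4: word begins with /p/ → not permitted
/gi/ — σ1 onset /g/, coda /∅/ ok → permitted
/la.gze/ — σ1 onset /l/, coda /∅/ ok; σ2 onset /gz/ (1→2 rises), coda /∅/ ok → permitted
/be/ — σ1 onset /b/, coda /∅/ ok → permitted
/dla.gzli/ — violates constraint 2: syllable 2 onset /gzl/ has 3 consonants (> 2) → not permitted

/gi/, /la.gze/, /be/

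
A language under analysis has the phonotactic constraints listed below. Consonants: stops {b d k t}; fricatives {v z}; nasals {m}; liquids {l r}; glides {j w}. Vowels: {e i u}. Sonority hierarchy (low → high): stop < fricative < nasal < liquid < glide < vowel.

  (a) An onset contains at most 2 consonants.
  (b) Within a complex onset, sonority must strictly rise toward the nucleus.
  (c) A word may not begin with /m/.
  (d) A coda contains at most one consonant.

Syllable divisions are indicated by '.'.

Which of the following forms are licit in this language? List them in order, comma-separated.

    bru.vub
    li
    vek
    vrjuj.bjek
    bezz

bru.vub, li, vek

bru.vub — σ1 onset /br/ (1→4 rises), coda /∅/ ok; σ2 onset /v/, coda /b/ ok → licit
li — σ1 onset /l/, coda /∅/ ok → licit
vek — σ1 onset /v/, coda /k/ ok → licit
vrjuj.bjek — violates constraint (a): syllable 1 onset /vrj/ has 3 consonants (> 2) → illicit
bezz — violates constraint (d): syllable 1 coda /zz/ has 2 consonants (> 1) → illicit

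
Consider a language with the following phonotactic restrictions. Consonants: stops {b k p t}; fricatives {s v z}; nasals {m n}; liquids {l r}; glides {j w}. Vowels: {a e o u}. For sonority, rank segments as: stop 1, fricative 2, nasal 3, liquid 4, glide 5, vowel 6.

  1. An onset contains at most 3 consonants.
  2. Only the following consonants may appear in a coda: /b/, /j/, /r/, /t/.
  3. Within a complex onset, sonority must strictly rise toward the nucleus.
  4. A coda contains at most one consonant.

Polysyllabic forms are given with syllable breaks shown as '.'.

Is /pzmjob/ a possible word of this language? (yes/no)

/pzmjob/ — violates constraint 1: syllable 1 onset /pzmj/ has 4 consonants (> 3) → illicit

no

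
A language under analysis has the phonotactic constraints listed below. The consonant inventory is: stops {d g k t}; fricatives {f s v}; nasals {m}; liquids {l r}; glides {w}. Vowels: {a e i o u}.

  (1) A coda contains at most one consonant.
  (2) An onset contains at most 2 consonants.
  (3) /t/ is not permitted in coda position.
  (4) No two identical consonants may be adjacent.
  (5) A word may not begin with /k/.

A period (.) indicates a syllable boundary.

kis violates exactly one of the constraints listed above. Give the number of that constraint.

kis: word begins with /k/.
This is a violation of constraint 5: "A word may not begin with /k/."
The remaining constraints (1, 2, 3, 4) are satisfied.

5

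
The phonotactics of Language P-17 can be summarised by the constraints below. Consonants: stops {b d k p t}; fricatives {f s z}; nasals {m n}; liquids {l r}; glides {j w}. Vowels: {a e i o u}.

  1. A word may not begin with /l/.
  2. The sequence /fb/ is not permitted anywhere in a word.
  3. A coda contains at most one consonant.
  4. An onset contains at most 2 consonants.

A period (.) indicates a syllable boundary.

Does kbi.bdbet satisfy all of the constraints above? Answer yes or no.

no

kbi.bdbet — violates constraint 4: syllable 2 onset /bdb/ has 3 consonants (> 2) → ill-formed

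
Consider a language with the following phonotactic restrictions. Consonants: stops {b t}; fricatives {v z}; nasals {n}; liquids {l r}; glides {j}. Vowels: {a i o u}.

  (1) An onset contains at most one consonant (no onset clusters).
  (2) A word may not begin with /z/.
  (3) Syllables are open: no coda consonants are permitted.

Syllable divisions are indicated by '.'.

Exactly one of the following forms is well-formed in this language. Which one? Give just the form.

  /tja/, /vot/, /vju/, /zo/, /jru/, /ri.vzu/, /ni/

/ni/

/tja/ — violates constraint 1: syllable 1 onset /tj/ has 2 consonants (> 1) → ill-formed
/vot/ — violates constraint 3: syllable 1 coda /t/ has 1 consonant (> 0) → ill-formed
/vju/ — violates constraint 1: syllable 1 onset /vj/ has 2 consonants (> 1) → ill-formed
/zo/ — violates constraint 2: word begins with /z/ → ill-formed
/jru/ — violates constraint 1: syllable 1 onset /jr/ has 2 consonants (> 1) → ill-formed
/ri.vzu/ — violates constraint 1: syllable 2 onset /vz/ has 2 consonants (> 1) → ill-formed
/ni/ — σ1 onset /n/, coda /∅/ ok → well-formed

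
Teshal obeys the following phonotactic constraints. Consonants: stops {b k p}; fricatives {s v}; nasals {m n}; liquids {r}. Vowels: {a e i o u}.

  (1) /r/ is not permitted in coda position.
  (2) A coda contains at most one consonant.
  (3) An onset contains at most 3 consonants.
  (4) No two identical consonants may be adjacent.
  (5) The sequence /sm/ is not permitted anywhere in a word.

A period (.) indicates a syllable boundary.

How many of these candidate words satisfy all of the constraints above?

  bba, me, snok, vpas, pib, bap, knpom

bba — violates constraint 4: adjacent identical consonants /bb/ → illicit
me — σ1 onset /m/, coda /∅/ ok → licit
snok — σ1 onset /sn/ (2C), coda /k/ ok → licit
vpas — σ1 onset /vp/ (2C), coda /s/ ok → licit
pib — σ1 onset /p/, coda /b/ ok → licit
bap — σ1 onset /b/, coda /p/ ok → licit
knpom — σ1 onset /knp/ (3C), coda /m/ ok → licit
Licit: me, snok, vpas, pib, bap, knpom → 6.

6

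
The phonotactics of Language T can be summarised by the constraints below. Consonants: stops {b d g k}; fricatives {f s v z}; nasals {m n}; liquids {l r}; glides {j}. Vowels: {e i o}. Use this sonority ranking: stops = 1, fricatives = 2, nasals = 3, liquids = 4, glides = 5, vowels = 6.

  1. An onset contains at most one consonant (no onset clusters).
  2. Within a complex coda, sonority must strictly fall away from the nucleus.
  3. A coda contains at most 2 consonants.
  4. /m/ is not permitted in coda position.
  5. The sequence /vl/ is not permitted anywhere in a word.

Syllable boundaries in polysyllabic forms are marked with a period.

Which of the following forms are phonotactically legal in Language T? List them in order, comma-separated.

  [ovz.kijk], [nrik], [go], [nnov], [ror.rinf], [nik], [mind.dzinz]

[go], [ror.rinf], [nik]

[ovz.kijk] — violates constraint 2: syllable 1 coda /vz/: /v/ (fricative, 2) → /z/ (fricative, 2) does not fall → phonotactically illegal
[nrik] — violates constraint 1: syllable 1 onset /nr/ has 2 consonants (> 1) → phonotactically illegal
[go] — σ1 onset /g/, coda /∅/ ok → phonotactically legal
[nnov] — violates constraint 1: syllable 1 onset /nn/ has 2 consonants (> 1) → phonotactically illegal
[ror.rinf] — σ1 onset /r/, coda /r/ ok; σ2 onset /r/, coda /nf/ (3→2 falls) ok → phonotactically legal
[nik] — σ1 onset /n/, coda /k/ ok → phonotactically legal
[mind.dzinz] — violates constraint 1: syllable 2 onset /dz/ has 2 consonants (> 1) → phonotactically illegal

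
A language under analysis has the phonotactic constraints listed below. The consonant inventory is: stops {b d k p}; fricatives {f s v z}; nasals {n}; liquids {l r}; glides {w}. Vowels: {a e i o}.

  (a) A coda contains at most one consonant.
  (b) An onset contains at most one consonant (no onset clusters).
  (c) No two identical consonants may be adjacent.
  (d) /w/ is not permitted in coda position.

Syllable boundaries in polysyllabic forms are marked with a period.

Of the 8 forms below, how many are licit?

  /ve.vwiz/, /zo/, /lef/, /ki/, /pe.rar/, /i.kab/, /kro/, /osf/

/ve.vwiz/ — violates constraint (b): syllable 2 onset /vw/ has 2 consonants (> 1) → illicit
/zo/ — σ1 onset /z/, coda /∅/ ok → licit
/lef/ — σ1 onset /l/, coda /f/ ok → licit
/ki/ — σ1 onset /k/, coda /∅/ ok → licit
/pe.rar/ — σ1 onset /p/, coda /∅/ ok; σ2 onset /r/, coda /r/ ok → licit
/i.kab/ — σ1 onset /∅/, coda /∅/ ok; σ2 onset /k/, coda /b/ ok → licit
/kro/ — violates constraint (b): syllable 1 onset /kr/ has 2 consonants (> 1) → illicit
/osf/ — violates constraint (a): syllable 1 coda /sf/ has 2 consonants (> 1) → illicit
Licit: /zo/, /lef/, /ki/, /pe.rar/, /i.kab/ → 5.

5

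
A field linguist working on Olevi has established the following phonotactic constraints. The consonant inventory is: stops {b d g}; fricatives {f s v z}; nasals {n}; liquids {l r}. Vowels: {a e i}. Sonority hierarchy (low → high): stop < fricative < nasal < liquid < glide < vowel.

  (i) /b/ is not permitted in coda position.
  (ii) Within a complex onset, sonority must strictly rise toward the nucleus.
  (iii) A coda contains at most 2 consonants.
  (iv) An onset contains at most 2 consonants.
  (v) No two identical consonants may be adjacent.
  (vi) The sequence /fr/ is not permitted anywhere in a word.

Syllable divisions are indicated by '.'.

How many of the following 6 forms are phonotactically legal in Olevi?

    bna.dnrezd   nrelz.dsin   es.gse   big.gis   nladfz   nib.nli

2

bna.dnrezd — violates constraint (iv): syllable 2 onset /dnr/ has 3 consonants (> 2) → phonotactically illegal
nrelz.dsin — σ1 onset /nr/ (3→4 rises), coda /lz/ (2C) ok; σ2 onset /ds/ (1→2 rises), coda /n/ ok → phonotactically legal
es.gse — σ1 onset /∅/, coda /s/ ok; σ2 onset /gs/ (1→2 rises), coda /∅/ ok → phonotactically legal
big.gis — violates constraint (v): adjacent identical consonants /gg/ → phonotactically illegal
nladfz — violates constraint (iii): syllable 1 coda /dfz/ has 3 consonants (> 2) → phonotactically illegal
nib.nli — violates constraint (i): syllable 1 coda contains /b/ → phonotactically illegal
Phonotactically legal: nrelz.dsin, es.gse → 2.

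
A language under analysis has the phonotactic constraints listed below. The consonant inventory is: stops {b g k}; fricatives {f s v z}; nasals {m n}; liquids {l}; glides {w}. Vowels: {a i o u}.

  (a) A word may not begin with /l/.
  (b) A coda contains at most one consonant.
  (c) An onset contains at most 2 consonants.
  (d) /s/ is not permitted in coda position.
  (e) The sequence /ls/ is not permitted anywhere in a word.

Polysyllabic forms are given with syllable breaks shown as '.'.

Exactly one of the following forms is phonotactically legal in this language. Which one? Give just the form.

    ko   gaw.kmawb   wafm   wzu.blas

ko — σ1 onset /k/, coda /∅/ ok → phonotactically legal
gaw.kmawb — violates constraint (b): syllable 2 coda /wb/ has 2 consonants (> 1) → phonotactically illegal
wafm — violates constraint (b): syllable 1 coda /fm/ has 2 consonants (> 1) → phonotactically illegal
wzu.blas — violates constraint (d): syllable 2 coda contains /s/ → phonotactically illegal

ko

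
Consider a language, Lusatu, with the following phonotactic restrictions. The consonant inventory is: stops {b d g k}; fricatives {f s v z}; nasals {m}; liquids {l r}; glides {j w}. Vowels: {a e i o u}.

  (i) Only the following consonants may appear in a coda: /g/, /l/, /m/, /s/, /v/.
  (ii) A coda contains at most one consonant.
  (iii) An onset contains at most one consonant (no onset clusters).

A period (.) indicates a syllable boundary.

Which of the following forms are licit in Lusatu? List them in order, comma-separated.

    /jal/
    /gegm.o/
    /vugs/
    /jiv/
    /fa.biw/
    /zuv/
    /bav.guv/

/jal/, /jiv/, /zuv/, /bav.guv/

/jal/ — σ1 onset /j/, coda /l/ ok → licit
/gegm.o/ — violates constraint (ii): syllable 1 coda /gm/ has 2 consonants (> 1) → illicit
/vugs/ — violates constraint (ii): syllable 1 coda /gs/ has 2 consonants (> 1) → illicit
/jiv/ — σ1 onset /j/, coda /v/ ok → licit
/fa.biw/ — violates constraint (i): syllable 2 coda contains /w/, which is not a licensed coda consonant → illicit
/zuv/ — σ1 onset /z/, coda /v/ ok → licit
/bav.guv/ — σ1 onset /b/, coda /v/ ok; σ2 onset /g/, coda /v/ ok → licit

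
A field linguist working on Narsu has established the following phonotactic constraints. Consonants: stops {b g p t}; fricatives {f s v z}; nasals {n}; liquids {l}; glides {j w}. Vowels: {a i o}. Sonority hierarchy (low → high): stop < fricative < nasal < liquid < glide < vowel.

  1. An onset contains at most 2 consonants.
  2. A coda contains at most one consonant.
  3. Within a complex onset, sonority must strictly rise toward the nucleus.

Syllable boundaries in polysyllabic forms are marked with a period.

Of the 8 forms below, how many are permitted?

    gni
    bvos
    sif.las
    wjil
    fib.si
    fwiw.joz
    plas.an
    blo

gni — σ1 onset /gn/ (1→3 rises), coda /∅/ ok → permitted
bvos — σ1 onset /bv/ (1→2 rises), coda /s/ ok → permitted
sif.las — σ1 onset /s/, coda /f/ ok; σ2 onset /l/, coda /s/ ok → permitted
wjil — violates constraint 3: syllable 1 onset /wj/: /w/ (glide, 5) → /j/ (glide, 5) does not rise → not permitted
fib.si — σ1 onset /f/, coda /b/ ok; σ2 onset /s/, coda /∅/ ok → permitted
fwiw.joz — σ1 onset /fw/ (2→5 rises), coda /w/ ok; σ2 onset /j/, coda /z/ ok → permitted
plas.an — σ1 onset /pl/ (1→4 rises), coda /s/ ok; σ2 onset /∅/, coda /n/ ok → permitted
blo — σ1 onset /bl/ (1→4 rises), coda /∅/ ok → permitted
Permitted: gni, bvos, sif.las, fib.si, fwiw.joz, plas.an, blo → 7.

7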